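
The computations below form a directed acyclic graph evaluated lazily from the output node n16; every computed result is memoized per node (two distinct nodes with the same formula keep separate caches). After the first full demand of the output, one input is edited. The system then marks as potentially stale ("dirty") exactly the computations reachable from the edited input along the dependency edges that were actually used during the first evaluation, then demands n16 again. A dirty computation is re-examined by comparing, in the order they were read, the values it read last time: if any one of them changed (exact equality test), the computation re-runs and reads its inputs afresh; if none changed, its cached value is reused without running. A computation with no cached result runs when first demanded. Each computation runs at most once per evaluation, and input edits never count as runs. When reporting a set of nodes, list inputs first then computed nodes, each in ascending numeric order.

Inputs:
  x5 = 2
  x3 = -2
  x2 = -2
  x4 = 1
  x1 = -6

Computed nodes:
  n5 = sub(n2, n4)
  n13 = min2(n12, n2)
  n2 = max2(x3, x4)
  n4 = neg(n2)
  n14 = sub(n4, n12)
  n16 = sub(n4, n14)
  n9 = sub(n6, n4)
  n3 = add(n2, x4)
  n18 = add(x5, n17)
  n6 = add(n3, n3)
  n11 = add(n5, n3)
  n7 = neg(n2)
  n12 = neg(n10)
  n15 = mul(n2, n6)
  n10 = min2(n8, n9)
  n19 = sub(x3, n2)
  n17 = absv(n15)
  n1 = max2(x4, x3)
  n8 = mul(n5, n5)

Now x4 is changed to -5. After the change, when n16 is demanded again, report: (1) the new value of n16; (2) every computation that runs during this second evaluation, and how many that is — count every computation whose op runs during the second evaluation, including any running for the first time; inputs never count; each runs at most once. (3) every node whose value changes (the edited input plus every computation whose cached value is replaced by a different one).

Demanding n16 again yields 16.
11 computations run: n2, n3, n4, n5, n6, n8, n9, n10, n12, n14, n16.
The nodes whose values change: x4, n2, n3, n4, n5, n6, n8, n9, n10, n12, n14, n16.

First demand of the output computes:
  n2 = max2(-2, 1) = 1
  n3 = add(1, 1) = 2
  n4 = neg(1) = -1
  n5 = sub(1, -1) = 2
  n6 = add(2, 2) = 4
  n8 = mul(2, 2) = 4
  n9 = sub(4, -1) = 5
  n10 = min2(4, 5) = 4
  n12 = neg(4) = -4
  n14 = sub(-1, -4) = 3
  n16 = sub(-1, 3) = -4

After the edit, cleaning proceeds:
  n2: a read changed (x4 1->-5) — executes, giving -2.
  n3: a read changed (n2 1->-2; x4 1->-5) — executes, giving -7.
  n4: a read changed (n2 1->-2) — executes, giving 2.
  n5: a read changed (n2 1->-2; n4 -1->2) — executes, giving -4.
  n6: a read changed (n3 2->-7; n3 2->-7) — executes, giving -14.
  n8: a read changed (n5 2->-4; n5 2->-4) — executes, giving 16.
  n9: a read changed (n6 4->-14; n4 -1->2) — executes, giving -16.
  n10: a read changed (n8 4->16; n9 5->-16) — executes, giving -16.
  n12: a read changed (n10 4->-16) — executes, giving 16.
  n14: a read changed (n4 -1->2; n12 -4->16) — executes, giving -14.
  n16: a read changed (n4 -1->2; n14 3->-14) — executes, giving 16.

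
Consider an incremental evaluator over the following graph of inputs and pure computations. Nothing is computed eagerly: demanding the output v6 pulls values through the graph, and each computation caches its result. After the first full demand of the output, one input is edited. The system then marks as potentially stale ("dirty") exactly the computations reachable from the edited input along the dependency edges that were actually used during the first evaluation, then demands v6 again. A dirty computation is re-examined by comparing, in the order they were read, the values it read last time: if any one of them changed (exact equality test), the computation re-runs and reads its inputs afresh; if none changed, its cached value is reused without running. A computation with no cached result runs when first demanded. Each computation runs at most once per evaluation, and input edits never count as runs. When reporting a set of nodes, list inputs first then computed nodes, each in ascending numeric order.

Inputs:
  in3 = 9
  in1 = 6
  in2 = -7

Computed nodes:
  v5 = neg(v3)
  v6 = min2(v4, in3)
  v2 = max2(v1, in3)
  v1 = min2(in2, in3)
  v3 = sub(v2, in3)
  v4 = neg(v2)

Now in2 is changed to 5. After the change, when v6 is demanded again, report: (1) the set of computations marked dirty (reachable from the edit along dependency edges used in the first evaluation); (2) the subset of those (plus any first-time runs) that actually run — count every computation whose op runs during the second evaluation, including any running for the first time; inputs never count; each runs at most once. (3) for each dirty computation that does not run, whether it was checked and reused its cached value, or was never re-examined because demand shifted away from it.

Dirty set: v1, v2, v4, v6.
Run set: v1, v2 (2 run).
Re-examined without running (cache reused): v4, v6.
The important point: v2 recomputes to an identical value, and the output ends up unchanged.

Initial pass — values computed on the first demand:
  v1 = min2(-7, 9) = -7
  v2 = max2(-7, 9) = 9
  v4 = neg(9) = -9
  v6 = min2(-9, 9) = -9

Second demand — change propagation:
  v1: re-runs because in2 -7->5; new result 5.
  v2: re-runs because v1 -7->5; new result 9 (unchanged).
  v4: re-examined; everything it read last time is the same (v2 unchanged) — cache -9 kept, no run.
  v6: re-examined; everything it read last time is the same (v4 unchanged, in3 unchanged) — cache -9 kept, no run.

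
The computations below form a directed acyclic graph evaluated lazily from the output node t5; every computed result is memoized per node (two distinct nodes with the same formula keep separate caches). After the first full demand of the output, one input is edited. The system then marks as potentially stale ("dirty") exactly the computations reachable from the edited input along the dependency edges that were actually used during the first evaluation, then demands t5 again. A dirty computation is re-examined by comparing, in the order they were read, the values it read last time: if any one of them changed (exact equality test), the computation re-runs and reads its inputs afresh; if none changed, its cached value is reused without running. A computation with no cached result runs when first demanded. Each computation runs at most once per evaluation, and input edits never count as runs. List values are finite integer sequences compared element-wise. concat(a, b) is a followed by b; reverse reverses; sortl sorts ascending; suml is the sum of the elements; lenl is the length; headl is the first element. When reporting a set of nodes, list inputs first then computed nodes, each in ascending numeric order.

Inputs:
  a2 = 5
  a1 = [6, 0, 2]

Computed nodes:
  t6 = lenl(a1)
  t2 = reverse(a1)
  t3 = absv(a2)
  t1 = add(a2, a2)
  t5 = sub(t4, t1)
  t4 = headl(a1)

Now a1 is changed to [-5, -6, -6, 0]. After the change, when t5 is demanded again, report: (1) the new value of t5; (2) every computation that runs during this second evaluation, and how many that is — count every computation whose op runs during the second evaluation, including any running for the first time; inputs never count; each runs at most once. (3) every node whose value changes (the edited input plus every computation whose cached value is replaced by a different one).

Demanding t5 again yields -15.
2 computations run: t4, t5.
The nodes whose values change: a1, t4, t5.

First demand of the output computes:
  t1 = add(5, 5) = 10
  t4 = headl([6, 0, 2]) = 6
  t5 = sub(6, 10) = -4

After the edit, cleaning proceeds:
  t4: a read changed (a1 [6, 0, 2]->[-5, -6, -6, 0]) — executes, giving -5.
  t5: a read changed (t4 6->-5) — executes, giving -15.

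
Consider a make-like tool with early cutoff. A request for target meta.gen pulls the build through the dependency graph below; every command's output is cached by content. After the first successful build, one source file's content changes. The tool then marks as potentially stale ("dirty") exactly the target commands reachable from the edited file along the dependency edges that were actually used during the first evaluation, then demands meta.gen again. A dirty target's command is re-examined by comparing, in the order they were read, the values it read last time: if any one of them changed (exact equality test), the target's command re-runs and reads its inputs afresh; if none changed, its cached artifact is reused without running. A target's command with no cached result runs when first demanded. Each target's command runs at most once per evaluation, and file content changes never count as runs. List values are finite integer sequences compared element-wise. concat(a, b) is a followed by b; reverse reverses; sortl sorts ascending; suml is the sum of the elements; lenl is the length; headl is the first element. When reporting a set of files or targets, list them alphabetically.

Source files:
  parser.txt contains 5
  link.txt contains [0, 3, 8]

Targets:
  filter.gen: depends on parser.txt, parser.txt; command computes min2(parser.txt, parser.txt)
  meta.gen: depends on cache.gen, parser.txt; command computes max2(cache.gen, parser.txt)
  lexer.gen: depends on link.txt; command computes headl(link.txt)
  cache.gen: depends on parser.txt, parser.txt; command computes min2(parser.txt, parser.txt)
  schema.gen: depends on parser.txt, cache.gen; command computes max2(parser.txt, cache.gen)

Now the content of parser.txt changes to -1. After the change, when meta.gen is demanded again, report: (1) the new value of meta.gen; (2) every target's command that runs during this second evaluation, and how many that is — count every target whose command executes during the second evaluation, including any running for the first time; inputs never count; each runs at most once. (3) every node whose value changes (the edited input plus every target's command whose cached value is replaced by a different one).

Demanding meta.gen again yields -1.
2 target commands run: cache.gen, meta.gen.
The nodes whose values change: cache.gen, meta.gen, parser.txt.

First demand of the output computes:
  cache.gen = min2(5, 5) = 5
  meta.gen = max2(5, 5) = 5

After the edit, cleaning proceeds:
  cache.gen: a read changed (parser.txt 5->-1; parser.txt 5->-1) — executes, giving -1.
  meta.gen: a read changed (cache.gen 5->-1; parser.txt 5->-1) — executes, giving -1.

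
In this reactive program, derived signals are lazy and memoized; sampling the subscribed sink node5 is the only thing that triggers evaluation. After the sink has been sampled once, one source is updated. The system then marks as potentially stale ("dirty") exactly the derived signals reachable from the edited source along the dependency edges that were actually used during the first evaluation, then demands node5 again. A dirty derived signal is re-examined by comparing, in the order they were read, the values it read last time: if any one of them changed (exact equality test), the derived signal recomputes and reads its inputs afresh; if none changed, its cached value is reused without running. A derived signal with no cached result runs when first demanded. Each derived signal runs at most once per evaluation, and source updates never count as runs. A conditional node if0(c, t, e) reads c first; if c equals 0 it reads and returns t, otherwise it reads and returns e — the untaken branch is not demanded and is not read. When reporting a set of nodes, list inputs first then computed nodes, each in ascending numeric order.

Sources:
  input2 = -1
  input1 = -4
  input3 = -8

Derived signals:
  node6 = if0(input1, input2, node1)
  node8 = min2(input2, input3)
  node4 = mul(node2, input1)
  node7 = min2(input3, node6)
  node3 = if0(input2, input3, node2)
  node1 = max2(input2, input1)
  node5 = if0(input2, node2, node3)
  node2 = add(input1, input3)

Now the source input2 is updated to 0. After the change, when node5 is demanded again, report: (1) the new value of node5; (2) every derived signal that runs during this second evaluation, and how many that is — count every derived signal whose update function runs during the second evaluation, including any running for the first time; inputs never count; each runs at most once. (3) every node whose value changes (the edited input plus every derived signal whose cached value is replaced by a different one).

First demand of the output computes:
  node2 = add(-4, -8) = -12
  node3 = if0(input2=-1 -> else branch node2) = -12
  node5 = if0(input2=-1 -> else branch node3) = -12

After the edit, cleaning proceeds:
  node3: stays stale; no demand reaches it after the flip.
  node5: a read changed (input2 -1->0) — executes, giving -12 — identical to its old value.

Note the branch switch — demand abandons node3, which is never re-examined.

Demanding node5 again yields -12.
1 derived signals run: node5.
The nodes whose values change: input2.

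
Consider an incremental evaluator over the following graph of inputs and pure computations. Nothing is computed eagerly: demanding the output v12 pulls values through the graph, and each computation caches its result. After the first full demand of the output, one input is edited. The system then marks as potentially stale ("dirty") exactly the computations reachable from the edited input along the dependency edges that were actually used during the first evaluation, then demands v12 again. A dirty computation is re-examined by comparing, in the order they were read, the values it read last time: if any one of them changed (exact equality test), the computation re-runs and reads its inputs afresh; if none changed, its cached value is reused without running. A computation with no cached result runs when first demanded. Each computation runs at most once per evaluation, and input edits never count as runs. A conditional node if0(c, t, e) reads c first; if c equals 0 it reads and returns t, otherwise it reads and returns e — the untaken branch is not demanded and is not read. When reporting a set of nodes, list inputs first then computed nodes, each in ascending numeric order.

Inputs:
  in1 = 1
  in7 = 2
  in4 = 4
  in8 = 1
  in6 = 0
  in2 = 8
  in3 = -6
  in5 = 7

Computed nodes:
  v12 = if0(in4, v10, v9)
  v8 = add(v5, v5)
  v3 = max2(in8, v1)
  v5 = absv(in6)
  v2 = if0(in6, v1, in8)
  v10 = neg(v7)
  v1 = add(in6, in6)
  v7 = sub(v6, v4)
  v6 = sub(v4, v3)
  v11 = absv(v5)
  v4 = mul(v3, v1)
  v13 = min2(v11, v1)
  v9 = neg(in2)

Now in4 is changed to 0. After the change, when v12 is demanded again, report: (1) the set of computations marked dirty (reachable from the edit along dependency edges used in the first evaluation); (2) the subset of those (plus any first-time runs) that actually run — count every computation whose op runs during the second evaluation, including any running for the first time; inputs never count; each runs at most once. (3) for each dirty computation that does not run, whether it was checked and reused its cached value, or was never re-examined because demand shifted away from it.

Dirty set: v12.
Run set: v1, v3, v4, v6, v7, v10, v12 (7 run).
All dirty computations ended up running.
The important point: the flipped condition pulls in fresh nodes; v1, v3, v4, v6, v7, v10 run for the first time.

Initial pass — values computed on the first demand:
  v9 = neg(8) = -8
  v12 = if0(in4=4 -> else branch v9) = -8

Second demand — change propagation:
  v1: newly demanded (no cache) — executes and yields 0.
  v3: newly demanded (no cache) — executes and yields 1.
  v4: newly demanded (no cache) — executes and yields 0.
  v6: newly demanded (no cache) — executes and yields -1.
  v7: newly demanded (no cache) — executes and yields -1.
  v10: newly demanded (no cache) — executes and yields 1.
  v12: re-runs because in4 4->0; new result 1.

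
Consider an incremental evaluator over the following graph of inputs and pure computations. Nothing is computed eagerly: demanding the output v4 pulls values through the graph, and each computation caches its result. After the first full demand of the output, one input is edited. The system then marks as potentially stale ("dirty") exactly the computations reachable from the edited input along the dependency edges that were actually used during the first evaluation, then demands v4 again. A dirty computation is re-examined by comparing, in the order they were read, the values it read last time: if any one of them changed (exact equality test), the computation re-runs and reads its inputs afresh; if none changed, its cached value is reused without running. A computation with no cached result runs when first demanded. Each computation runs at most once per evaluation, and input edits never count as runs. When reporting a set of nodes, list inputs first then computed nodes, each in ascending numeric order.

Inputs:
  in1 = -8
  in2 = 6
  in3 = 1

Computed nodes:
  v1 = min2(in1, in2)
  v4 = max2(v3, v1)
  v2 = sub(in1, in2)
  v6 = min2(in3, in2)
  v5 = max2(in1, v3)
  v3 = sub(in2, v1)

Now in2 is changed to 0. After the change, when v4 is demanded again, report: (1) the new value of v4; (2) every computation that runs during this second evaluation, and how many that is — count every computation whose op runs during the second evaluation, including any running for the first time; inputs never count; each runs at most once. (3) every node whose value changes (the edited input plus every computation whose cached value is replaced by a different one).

v4 now evaluates to 8.
Run set: v1, v3, v4 (3 run).
Changed values: in2, v3, v4.

Initial pass — values computed on the first demand:
  v1 = min2(-8, 6) = -8
  v3 = sub(6, -8) = 14
  v4 = max2(14, -8) = 14

Second demand — change propagation:
  v1: re-runs because in2 6->0; new result -8 (unchanged).
  v3: re-runs because in2 6->0; new result 8.
  v4: re-runs because v3 14->8; new result 8.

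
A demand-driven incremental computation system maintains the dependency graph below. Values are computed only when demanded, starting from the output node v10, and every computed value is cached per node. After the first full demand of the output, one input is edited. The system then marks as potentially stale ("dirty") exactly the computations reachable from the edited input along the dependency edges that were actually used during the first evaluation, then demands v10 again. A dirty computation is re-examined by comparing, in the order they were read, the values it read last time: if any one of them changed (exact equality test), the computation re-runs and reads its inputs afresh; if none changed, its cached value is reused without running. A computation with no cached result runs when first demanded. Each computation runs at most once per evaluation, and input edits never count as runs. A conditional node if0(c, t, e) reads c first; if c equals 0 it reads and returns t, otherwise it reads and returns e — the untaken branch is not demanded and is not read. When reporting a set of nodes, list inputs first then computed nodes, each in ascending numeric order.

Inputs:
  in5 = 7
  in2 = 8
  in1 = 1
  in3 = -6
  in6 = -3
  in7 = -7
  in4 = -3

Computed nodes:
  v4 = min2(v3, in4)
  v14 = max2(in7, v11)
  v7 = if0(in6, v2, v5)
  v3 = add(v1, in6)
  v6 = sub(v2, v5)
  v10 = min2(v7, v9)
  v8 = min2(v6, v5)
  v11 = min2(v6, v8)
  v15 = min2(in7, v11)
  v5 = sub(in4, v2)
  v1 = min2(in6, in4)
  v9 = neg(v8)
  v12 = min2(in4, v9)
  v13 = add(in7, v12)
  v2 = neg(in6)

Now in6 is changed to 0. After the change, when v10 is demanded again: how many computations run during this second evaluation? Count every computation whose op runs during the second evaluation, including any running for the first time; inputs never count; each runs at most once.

First evaluation (everything demanded from the output):
  v2 = neg(-3) = 3
  v5 = sub(-3, 3) = -6
  v6 = sub(3, -6) = 9
  v7 = if0(in6=-3 -> else branch v5) = -6
  v8 = min2(9, -6) = -6
  v9 = neg(-6) = 6
  v10 = min2(-6, 6) = -6

Propagation after the edit:
  v2: runs — in6 -3->0; result 0.
  v5: runs — v2 3->0; result -3.
  v6: runs — v2 3->0; v5 -6->-3; result 3.
  v7: runs — in6 -3->0; v5 -6->-3; result 0.
  v8: runs — v6 9->3; v5 -6->-3; result -3.
  v9: runs — v8 -6->-3; result 3.
  v10: runs — v7 -6->0; v9 6->3; result 0.

Computations that run: v2, v5, v6, v7, v8, v9, v10 — 7 in total.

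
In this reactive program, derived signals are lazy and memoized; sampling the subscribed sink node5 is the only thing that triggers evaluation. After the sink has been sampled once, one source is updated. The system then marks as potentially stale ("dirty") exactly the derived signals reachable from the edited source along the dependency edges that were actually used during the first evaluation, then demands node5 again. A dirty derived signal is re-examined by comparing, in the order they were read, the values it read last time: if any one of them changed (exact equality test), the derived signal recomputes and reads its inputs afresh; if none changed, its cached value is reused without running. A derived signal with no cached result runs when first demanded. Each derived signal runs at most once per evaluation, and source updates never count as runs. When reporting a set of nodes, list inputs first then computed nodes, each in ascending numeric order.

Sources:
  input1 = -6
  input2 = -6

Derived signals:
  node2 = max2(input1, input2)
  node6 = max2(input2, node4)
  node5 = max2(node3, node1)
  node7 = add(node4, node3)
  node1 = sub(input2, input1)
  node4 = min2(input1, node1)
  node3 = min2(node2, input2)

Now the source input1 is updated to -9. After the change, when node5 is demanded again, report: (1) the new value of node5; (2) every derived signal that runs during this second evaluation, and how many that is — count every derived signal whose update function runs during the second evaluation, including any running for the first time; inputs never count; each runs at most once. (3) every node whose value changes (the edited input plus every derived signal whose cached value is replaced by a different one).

First demand of the output computes:
  node1 = sub(-6, -6) = 0
  node2 = max2(-6, -6) = -6
  node3 = min2(-6, -6) = -6
  node5 = max2(-6, 0) = 0

After the edit, cleaning proceeds:
  node1: a read changed (input1 -6->-9) — executes, giving 3.
  node2: a read changed (input1 -6->-9) — executes, giving -6 — identical to its old value.
  node3: dirty, but its reads are unchanged (node2 unchanged, input2 unchanged); cached -6 stands.
  node5: a read changed (node1 0->3) — executes, giving 3.

Note where the cutoff bites: node3 is checked, finds nothing changed, and keeps its cache.

Demanding node5 again yields 3.
3 derived signals run: node1, node2, node5.
The nodes whose values change: input1, node1, node5.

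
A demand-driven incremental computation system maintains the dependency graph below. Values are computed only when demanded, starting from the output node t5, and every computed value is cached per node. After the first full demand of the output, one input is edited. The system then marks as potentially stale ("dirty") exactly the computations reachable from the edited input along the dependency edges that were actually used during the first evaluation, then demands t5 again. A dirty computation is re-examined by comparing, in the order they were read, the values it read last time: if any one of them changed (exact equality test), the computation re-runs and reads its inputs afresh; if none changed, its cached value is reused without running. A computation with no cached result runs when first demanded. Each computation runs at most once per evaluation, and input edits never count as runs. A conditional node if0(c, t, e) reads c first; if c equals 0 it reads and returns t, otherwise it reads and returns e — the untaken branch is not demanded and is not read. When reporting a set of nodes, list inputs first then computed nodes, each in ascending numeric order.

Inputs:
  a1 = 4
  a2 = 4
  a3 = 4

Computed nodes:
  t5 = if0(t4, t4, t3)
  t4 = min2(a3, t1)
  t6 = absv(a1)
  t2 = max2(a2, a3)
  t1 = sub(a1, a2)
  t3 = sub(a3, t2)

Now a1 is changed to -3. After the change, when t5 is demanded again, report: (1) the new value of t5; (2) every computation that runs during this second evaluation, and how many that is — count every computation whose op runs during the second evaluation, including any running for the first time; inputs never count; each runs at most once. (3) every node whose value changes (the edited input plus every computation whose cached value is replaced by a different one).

New value of t5: 0.
Computations that run: t1, t2, t3, t4, t5 — 5 in total.
Values that change: a1, t1, t4.
Key observation: a condition flipped, so demand reaches new nodes — t2, t3 run for the first time.

First evaluation (everything demanded from the output):
  t1 = sub(4, 4) = 0
  t4 = min2(4, 0) = 0
  t5 = if0(t4=0 -> then branch t4) = 0

Propagation after the edit:
  t1: runs — a1 4->-3; result -7.
  t2: demanded for the first time — runs, produces 4.
  t3: demanded for the first time — runs, produces 0.
  t4: runs — t1 0->-7; result -7.
  t5: runs — t4 0->-7; t4 0->-7; result 0 (same value as before).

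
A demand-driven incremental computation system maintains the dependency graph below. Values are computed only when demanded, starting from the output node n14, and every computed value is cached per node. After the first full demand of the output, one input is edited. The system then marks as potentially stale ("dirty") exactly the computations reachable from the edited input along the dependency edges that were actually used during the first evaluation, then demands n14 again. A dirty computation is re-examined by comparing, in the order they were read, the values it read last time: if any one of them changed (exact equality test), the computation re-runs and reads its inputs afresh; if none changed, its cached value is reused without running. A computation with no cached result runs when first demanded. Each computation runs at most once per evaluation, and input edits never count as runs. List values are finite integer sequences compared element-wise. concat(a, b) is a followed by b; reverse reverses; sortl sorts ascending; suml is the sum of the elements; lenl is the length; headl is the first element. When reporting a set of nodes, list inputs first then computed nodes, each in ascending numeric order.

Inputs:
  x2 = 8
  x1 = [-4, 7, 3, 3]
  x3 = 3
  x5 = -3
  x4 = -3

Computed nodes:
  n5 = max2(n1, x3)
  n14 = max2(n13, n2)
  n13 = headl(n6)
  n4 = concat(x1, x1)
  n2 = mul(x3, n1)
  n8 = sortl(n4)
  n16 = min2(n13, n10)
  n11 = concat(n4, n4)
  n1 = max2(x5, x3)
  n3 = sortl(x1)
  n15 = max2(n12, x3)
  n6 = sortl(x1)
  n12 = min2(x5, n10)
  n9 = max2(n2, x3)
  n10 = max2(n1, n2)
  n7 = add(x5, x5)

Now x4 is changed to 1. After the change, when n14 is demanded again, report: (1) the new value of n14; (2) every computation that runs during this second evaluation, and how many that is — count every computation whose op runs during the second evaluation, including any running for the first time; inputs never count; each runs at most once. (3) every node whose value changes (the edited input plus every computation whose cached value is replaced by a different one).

New value of n14: 9.
Computations that run: none — 0 in total.
Values that change: x4.
Key observation: x4 is never demanded by the output, so the edit triggers no recomputation at all.

First evaluation (everything demanded from the output):
  n1 = max2(-3, 3) = 3
  n2 = mul(3, 3) = 9
  n6 = sortl([-4, 7, 3, 3]) = [-4, 3, 3, 7]
  n13 = headl([-4, 3, 3, 7]) = -4
  n14 = max2(-4, 9) = 9

Propagation after the edit:
  x4 feeds no computation that the output demands — nothing is marked dirty and nothing runs.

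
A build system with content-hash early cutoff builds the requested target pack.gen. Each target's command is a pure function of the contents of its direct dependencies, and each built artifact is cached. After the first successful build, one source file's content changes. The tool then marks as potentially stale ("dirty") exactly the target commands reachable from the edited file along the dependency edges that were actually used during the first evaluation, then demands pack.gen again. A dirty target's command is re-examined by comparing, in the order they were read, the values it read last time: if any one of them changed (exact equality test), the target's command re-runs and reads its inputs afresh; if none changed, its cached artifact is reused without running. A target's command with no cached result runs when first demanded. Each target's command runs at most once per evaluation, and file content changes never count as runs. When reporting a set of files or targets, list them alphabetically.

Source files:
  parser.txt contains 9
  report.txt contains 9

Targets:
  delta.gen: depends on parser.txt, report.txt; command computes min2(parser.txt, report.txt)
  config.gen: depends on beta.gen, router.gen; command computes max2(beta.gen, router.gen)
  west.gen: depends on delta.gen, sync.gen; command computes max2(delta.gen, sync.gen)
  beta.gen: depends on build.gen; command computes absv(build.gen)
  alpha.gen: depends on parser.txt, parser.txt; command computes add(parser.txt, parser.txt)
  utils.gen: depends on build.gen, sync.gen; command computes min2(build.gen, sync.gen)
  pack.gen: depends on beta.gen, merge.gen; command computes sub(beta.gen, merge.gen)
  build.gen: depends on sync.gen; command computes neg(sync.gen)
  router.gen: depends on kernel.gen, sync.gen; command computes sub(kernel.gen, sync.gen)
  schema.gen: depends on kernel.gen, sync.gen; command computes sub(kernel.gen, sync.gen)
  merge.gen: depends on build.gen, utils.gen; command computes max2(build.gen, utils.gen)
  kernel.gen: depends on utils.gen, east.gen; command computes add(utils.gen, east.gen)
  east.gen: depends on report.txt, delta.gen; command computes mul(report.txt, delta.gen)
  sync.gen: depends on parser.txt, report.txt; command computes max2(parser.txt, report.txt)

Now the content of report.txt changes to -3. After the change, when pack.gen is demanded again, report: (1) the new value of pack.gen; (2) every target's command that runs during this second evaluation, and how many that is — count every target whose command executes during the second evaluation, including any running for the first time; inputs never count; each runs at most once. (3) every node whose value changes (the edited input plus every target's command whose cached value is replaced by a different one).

New value of pack.gen: 18.
Target commands that run: sync.gen — 1 in total.
Values that change: report.txt.
Key observation: the change is absorbed at sync.gen — it re-runs but produces the same value, and the output's value is unchanged.

First evaluation (everything demanded from the output):
  sync.gen = max2(9, 9) = 9
  build.gen = neg(9) = -9
  beta.gen = absv(-9) = 9
  utils.gen = min2(-9, 9) = -9
  merge.gen = max2(-9, -9) = -9
  pack.gen = sub(9, -9) = 18

Propagation after the edit:
  sync.gen: runs — report.txt 9->-3; result 9 (same value as before).
  build.gen: checked — values it read are unchanged (sync.gen unchanged); reused cached -9 without running.
  beta.gen: checked — values it read are unchanged (build.gen unchanged); reused cached 9 without running.
  utils.gen: checked — values it read are unchanged (build.gen unchanged, sync.gen unchanged); reused cached -9 without running.
  merge.gen: checked — values it read are unchanged (build.gen unchanged, utils.gen unchanged); reused cached -9 without running.
  pack.gen: checked — values it read are unchanged (beta.gen unchanged, merge.gen unchanged); reused cached 18 without running.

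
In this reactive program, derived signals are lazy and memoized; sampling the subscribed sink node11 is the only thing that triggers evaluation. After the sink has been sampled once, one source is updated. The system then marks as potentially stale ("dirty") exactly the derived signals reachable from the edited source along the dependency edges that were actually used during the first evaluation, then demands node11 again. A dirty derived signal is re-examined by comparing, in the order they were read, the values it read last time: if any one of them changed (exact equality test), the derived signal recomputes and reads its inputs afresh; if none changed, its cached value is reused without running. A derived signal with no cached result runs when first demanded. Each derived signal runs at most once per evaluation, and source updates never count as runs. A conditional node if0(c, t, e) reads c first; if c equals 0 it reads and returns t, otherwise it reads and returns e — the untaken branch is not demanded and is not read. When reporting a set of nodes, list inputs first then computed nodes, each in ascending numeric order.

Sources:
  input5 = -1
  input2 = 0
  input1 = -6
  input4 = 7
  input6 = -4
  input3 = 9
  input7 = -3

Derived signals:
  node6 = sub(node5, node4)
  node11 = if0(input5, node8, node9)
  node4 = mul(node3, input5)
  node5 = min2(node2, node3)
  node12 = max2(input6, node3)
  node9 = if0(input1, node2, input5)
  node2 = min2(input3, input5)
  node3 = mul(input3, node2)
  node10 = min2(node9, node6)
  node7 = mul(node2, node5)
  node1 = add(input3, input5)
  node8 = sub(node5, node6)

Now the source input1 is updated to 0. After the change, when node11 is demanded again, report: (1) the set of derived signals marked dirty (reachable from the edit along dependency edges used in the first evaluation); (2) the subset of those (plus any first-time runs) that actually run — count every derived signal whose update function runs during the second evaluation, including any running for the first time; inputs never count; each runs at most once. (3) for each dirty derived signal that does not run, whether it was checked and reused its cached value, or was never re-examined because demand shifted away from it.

First demand of the output computes:
  node9 = if0(input1=-6 -> else branch input5) = -1
  node11 = if0(input5=-1 -> else branch node9) = -1

After the edit, cleaning proceeds:
  node2: had never run; runs now, result -1.
  node9: a read changed (input1 -6->0) — executes, giving -1 — identical to its old value.
  node11: dirty, but its reads are unchanged (input5 unchanged, node9 unchanged); cached -1 stands.

Note the branch switch — node2 had no cache and runs now for the first time.

The edit dirties: node9, node11.
2 derived signals run: node2, node9.
Cache hits after checking: node11.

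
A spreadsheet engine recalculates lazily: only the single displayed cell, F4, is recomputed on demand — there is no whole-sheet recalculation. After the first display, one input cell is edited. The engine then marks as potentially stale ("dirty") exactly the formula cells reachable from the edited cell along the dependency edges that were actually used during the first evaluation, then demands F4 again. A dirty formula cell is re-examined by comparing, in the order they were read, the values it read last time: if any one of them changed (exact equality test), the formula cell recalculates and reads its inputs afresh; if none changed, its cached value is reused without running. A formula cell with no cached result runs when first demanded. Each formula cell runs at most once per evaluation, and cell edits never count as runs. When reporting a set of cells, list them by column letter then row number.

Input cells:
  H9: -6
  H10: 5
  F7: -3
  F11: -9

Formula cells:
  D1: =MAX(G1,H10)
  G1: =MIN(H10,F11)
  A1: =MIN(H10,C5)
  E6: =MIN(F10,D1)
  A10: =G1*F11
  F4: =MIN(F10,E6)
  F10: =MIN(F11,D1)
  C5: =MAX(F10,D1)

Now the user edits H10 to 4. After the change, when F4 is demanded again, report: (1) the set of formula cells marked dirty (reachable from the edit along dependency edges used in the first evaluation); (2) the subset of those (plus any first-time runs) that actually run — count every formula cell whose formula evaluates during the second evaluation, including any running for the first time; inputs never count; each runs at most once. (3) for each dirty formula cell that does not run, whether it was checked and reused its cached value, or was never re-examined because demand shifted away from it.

First evaluation (everything demanded from the output):
  G1 = MIN(5, -9) = -9
  D1 = MAX(-9, 5) = 5
  F10 = MIN(-9, 5) = -9
  E6 = MIN(-9, 5) = -9
  F4 = MIN(-9, -9) = -9

Propagation after the edit:
  G1: runs — H10 5->4; result -9 (same value as before).
  D1: runs — H10 5->4; result 4.
  F10: runs — D1 5->4; result -9 (same value as before).
  E6: runs — D1 5->4; result -9 (same value as before).
  F4: checked — values it read are unchanged (F10 unchanged, E6 unchanged); reused cached -9 without running.

Key observation: the cutoff stops propagation at F4 — its inputs' values are unchanged, so it reuses its cache.

Marked dirty: D1, E6, F4, F10, G1.
Formula cells that run: D1, E6, F10, G1 — 4 in total.
Checked but reused from cache: F4.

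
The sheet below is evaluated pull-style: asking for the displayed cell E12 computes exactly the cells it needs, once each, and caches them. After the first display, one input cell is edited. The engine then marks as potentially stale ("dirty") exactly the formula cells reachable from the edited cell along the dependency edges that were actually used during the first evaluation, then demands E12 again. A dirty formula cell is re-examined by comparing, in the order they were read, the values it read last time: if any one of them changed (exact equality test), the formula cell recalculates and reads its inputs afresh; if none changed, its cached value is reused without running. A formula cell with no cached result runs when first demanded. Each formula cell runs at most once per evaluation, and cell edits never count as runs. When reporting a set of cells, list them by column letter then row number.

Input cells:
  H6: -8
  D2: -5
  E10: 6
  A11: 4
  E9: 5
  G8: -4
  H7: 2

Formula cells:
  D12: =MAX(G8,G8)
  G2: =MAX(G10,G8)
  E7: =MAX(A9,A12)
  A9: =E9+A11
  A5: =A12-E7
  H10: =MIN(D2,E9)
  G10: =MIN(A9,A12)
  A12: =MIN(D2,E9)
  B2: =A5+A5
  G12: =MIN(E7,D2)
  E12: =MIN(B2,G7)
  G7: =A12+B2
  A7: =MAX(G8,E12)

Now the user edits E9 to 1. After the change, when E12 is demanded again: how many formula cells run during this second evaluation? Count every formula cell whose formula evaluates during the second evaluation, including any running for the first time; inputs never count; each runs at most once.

First demand of the output computes:
  A9 = 5 + 4 = 9
  A12 = MIN(-5, 5) = -5
  E7 = MAX(9, -5) = 9
  A5 = -5 - 9 = -14
  B2 = -14 + -14 = -28
  G7 = -5 + -28 = -33
  E12 = MIN(-28, -33) = -33

After the edit, cleaning proceeds:
  A9: a read changed (E9 5->1) — executes, giving 5.
  A12: a read changed (E9 5->1) — executes, giving -5 — identical to its old value.
  E7: a read changed (A9 9->5) — executes, giving 5.
  A5: a read changed (E7 9->5) — executes, giving -10.
  B2: a read changed (A5 -14->-10; A5 -14->-10) — executes, giving -20.
  G7: a read changed (B2 -28->-20) — executes, giving -25.
  E12: a read changed (B2 -28->-20; G7 -33->-25) — executes, giving -25.

7 formula cells run: A5, A9, A12, B2, E7, E12, G7.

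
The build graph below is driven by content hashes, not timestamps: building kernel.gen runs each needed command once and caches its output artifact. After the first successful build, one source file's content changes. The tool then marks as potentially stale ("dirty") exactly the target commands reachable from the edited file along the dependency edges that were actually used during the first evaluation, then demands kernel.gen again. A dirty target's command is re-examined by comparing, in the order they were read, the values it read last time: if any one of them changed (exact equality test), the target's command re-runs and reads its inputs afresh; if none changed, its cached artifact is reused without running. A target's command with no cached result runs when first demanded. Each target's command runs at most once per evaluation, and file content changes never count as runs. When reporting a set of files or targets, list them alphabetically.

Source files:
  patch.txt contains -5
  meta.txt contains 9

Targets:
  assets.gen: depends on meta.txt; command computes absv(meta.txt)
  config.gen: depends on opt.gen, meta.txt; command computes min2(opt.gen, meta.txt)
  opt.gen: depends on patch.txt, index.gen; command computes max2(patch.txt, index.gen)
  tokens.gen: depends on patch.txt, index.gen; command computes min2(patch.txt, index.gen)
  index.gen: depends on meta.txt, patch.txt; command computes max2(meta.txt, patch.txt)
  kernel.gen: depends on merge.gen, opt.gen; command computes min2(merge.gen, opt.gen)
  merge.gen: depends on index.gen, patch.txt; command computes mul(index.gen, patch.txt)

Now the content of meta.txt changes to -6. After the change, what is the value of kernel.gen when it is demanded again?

kernel.gen now evaluates to -5.

Initial pass — values computed on the first demand:
  index.gen = max2(9, -5) = 9
  merge.gen = mul(9, -5) = -45
  opt.gen = max2(-5, 9) = 9
  kernel.gen = min2(-45, 9) = -45

Second demand — change propagation:
  index.gen: re-runs because meta.txt 9->-6; new result -5.
  merge.gen: re-runs because index.gen 9->-5; new result 25.
  opt.gen: re-runs because index.gen 9->-5; new result -5.
  kernel.gen: re-runs because merge.gen -45->25; opt.gen 9->-5; new result -5.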